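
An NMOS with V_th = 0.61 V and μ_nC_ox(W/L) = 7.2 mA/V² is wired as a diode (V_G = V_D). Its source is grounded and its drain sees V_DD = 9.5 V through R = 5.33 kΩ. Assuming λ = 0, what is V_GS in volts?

With gate tied to drain, V_GS = V_DS ≥ V_GS − V_th, so the device is in saturation.
KCL at the drain: ½ k_n (V_GS − V_th)² = (V_DD − V_GS)/R.
Let x = V_GS − 0.61. Then 19.2 x² + x − 8.89 = 0, giving x = 0.655 V (positive root), so V_GS = 1.27 V.
I_D = (V_DD − V_GS)/R = (9.5 − 1.27) / 5.33 = 1.55 mA.

V_GS = 1.27 V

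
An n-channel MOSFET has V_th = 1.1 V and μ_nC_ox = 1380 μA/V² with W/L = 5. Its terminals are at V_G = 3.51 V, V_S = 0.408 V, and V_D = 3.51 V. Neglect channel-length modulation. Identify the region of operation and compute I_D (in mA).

Saturation; I_D = 13.8 mA

V_GS = V_G − V_S = 3.51 − 0.408 = 3.1 V; V_DS = V_D − V_S = 3.51 − 0.408 = 3.1 V.
k_n = μ_nC_ox · (W/L) = 6.9 mA/V².
V_ov = V_GS − V_th = 3.1 − 1.1 = 2 V.
Since V_DS = 3.1 V ≥ V_ov = 2 V, the device is in saturation.
I_D = ½ k_n V_ov² = 0.5 × 6.9 × 2² = 13.8 mA.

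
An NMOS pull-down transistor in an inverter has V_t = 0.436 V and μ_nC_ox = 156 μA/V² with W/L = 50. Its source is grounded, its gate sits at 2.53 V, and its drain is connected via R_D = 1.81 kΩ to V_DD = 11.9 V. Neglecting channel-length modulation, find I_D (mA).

V_GS = V_G = 2.53 V, so V_ov = 2.53 − 0.436 = 2.09 V.
k_n = μ_nC_ox · (W/L) = 7.8 mA/V².
Assume saturation: I_D = ½ k_n V_ov² = 0.5 × 7.8 × 2.09² = 17.1 mA, giving V_DS = V_DD − I_D R_D = 11.9 − 17.1 × 1.81 = -19.1 V.
But -19.1 V < V_ov = 2.09 V, so the device is actually in triode.
In triode I_D = k_n[V_ov V_DS − ½ V_DS²] and I_D = (V_DD − V_DS)/R_D. Equating: 7.06 V_DS² − 30.56 V_DS + 11.9 = 0, giving V_DS = 0.433 V (the root below V_ov).
I_D = (11.9 − 0.433) / 1.81 = 6.34 mA.

I_D = 6.34 mA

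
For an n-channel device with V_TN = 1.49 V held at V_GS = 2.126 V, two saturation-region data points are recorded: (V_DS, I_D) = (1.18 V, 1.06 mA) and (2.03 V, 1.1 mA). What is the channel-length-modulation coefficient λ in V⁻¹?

λ = 0.0468 V⁻¹

With V_GS fixed, I_D ∝ (1 + λ V_DS) in saturation, so I_D2/I_D1 = (1 + λ V_DS2)/(1 + λ V_DS1).
1.1/1.06 = 1.038 = (1 + 2.03 λ)/(1 + 1.18 λ).
Solving: λ (I_D1 V_DS2 − I_D2 V_DS1) = I_D2 − I_D1, so λ = (1.1 − 1.06) / (1.06 × 2.03 − 1.1 × 1.18) = 0.04 / 0.854 = 0.0468 V⁻¹.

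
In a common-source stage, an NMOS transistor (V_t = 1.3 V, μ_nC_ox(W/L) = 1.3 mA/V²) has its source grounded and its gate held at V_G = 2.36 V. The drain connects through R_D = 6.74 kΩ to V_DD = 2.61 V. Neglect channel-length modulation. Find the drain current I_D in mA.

V_GS = V_G = 2.36 V, so V_ov = 2.36 − 1.3 = 1.06 V.
Assume saturation: I_D = ½ k_n V_ov² = 0.5 × 1.3 × 1.06² = 0.73 mA, giving V_DS = V_DD − I_D R_D = 2.61 − 0.73 × 6.74 = -2.31 V.
But -2.31 V < V_ov = 1.06 V, so the device is actually in triode.
In triode I_D = k_n[V_ov V_DS − ½ V_DS²] and I_D = (V_DD − V_DS)/R_D. Equating: 4.38 V_DS² − 10.29 V_DS + 2.61 = 0, giving V_DS = 0.289 V (the root below V_ov).
I_D = (2.61 − 0.289) / 6.74 = 0.344 mA.

I_D = 0.344 mA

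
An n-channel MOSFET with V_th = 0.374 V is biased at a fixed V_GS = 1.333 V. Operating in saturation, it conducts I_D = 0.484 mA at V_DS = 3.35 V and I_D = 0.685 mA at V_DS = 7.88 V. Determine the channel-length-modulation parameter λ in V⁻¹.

With V_GS fixed, I_D ∝ (1 + λ V_DS) in saturation, so I_D2/I_D1 = (1 + λ V_DS2)/(1 + λ V_DS1).
0.685/0.484 = 1.415 = (1 + 7.88 λ)/(1 + 3.35 λ).
Solving: λ (I_D1 V_DS2 − I_D2 V_DS1) = I_D2 − I_D1, so λ = (0.685 − 0.484) / (0.484 × 7.88 − 0.685 × 3.35) = 0.201 / 1.52 = 0.132 V⁻¹.

λ = 0.132 V⁻¹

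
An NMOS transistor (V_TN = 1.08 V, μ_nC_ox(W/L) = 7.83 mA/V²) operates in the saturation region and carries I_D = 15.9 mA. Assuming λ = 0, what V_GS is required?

In saturation I_D = ½ k_n (V_GS − V_TN)², so V_GS − V_TN = √(2 I_D / k_n) = √(2 × 15.9 / 7.83) = 2.02 V.
V_GS = 1.08 + 2.02 = 3.1 V.

V_GS = 3.10 V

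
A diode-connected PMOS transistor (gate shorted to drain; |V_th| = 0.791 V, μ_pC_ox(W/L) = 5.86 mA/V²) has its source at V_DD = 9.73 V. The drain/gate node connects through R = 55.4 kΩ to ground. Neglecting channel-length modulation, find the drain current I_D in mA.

With gate tied to drain, V_SG = V_SD ≥ V_SG − |V_th|, so the device is in saturation.
KCL at the drain: ½ k_p (V_SG − |V_th|)² = (V_DD − V_SG)/R.
Let x = V_SG − 0.791. Then 162 x² + x − 8.939 = 0, giving x = 0.232 V (positive root), so V_SG = 1.02 V.
I_D = (V_DD − V_SG)/R = (9.73 − 1.02) / 55.4 = 0.157 mA.

I_D = 0.157 mA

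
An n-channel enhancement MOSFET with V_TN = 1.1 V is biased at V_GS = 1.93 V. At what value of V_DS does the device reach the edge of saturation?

The boundary between triode and saturation is V_DS = V_GS − V_TN = V_ov.
V_ov = 1.93 − 1.1 = 0.83 V.

V_DS,sat = 0.830 V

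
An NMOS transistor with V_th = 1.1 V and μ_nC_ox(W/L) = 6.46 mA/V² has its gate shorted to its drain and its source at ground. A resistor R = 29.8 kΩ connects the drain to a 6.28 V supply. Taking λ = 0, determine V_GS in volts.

With gate tied to drain, V_GS = V_DS ≥ V_GS − V_th, so the device is in saturation.
KCL at the drain: ½ k_n (V_GS − V_th)² = (V_DD − V_GS)/R.
Let x = V_GS − 1.1. Then 96.3 x² + x − 5.18 = 0, giving x = 0.227 V (positive root), so V_GS = 1.33 V.
I_D = (V_DD − V_GS)/R = (6.28 − 1.33) / 29.8 = 0.166 mA.

V_GS = 1.33 V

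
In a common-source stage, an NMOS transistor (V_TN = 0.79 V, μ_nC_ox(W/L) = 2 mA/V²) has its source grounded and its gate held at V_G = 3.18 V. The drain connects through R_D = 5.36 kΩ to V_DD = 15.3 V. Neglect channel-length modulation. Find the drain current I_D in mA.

I_D = 2.73 mA

V_GS = V_G = 3.18 V, so V_ov = 3.18 − 0.79 = 2.39 V.
Assume saturation: I_D = ½ k_n V_ov² = 0.5 × 2 × 2.39² = 5.71 mA, giving V_DS = V_DD − I_D R_D = 15.3 − 5.71 × 5.36 = -15.3 V.
But -15.3 V < V_ov = 2.39 V, so the device is actually in triode.
In triode I_D = k_n[V_ov V_DS − ½ V_DS²] and I_D = (V_DD − V_DS)/R_D. Equating: 5.36 V_DS² − 26.62 V_DS + 15.3 = 0, giving V_DS = 0.663 V (the root below V_ov).
I_D = (15.3 − 0.663) / 5.36 = 2.73 mA.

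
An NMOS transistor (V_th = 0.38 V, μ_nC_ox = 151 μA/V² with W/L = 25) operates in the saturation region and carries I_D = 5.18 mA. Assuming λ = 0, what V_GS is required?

k_n = μ_nC_ox · (W/L) = 3.775 mA/V².
In saturation I_D = ½ k_n (V_GS − V_th)², so V_GS − V_th = √(2 I_D / k_n) = √(2 × 5.18 / 3.775) = 1.66 V.
V_GS = 0.38 + 1.66 = 2.04 V.

V_GS = 2.04 V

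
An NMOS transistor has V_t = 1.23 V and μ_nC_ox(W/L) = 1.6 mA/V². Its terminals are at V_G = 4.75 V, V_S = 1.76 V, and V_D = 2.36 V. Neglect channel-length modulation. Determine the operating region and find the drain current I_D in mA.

Triode; I_D = 1.40 mA

V_GS = V_G − V_S = 4.75 − 1.76 = 2.99 V; V_DS = V_D − V_S = 2.36 − 1.76 = 0.6 V.
V_ov = V_GS − V_t = 2.99 − 1.23 = 1.76 V.
Since V_DS = 0.6 V < V_ov = 1.76 V, the device is in the triode region.
I_D = k_n [V_ov · V_DS − ½ V_DS²] = 1.6 × [1.76 × 0.6 − 0.5 × 0.6²] = 1.4 mA.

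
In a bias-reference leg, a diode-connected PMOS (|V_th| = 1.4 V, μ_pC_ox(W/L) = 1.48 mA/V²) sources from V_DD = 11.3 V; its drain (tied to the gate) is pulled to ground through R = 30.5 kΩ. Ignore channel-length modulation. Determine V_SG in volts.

V_SG = 2.04 V

With gate tied to drain, V_SG = V_SD ≥ V_SG − |V_th|, so the device is in saturation.
KCL at the drain: ½ k_p (V_SG − |V_th|)² = (V_DD − V_SG)/R.
Let x = V_SG − 1.4. Then 22.6 x² + x − 9.9 = 0, giving x = 0.641 V (positive root), so V_SG = 2.04 V.
I_D = (V_DD − V_SG)/R = (11.3 − 2.04) / 30.5 = 0.304 mA.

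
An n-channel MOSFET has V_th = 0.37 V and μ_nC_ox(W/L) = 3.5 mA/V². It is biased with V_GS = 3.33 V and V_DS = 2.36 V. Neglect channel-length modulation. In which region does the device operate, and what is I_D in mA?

Triode; I_D = 14.7 mA

V_ov = V_GS − V_th = 3.33 − 0.37 = 2.96 V.
Since V_DS = 2.36 V < V_ov = 2.96 V, the device is in the triode region.
I_D = k_n [V_ov · V_DS − ½ V_DS²] = 3.5 × [2.96 × 2.36 − 0.5 × 2.36²] = 14.7 mA.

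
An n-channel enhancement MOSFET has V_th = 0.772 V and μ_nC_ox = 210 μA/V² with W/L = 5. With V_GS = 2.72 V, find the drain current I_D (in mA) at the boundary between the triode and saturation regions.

At the boundary V_DS = V_ov = V_GS − V_th = 2.72 − 0.772 = 1.95 V.
k_n = μ_nC_ox · (W/L) = 1.05 mA/V².
I_D = ½ k_n V_ov² = 0.5 × 1.05 × 1.95² = 1.99 mA.

I_D = 1.99 mA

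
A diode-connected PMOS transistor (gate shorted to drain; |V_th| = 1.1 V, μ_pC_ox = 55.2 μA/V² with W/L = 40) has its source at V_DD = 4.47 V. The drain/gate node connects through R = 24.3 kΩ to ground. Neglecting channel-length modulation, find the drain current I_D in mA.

I_D = 0.125 mA

With gate tied to drain, V_SG = V_SD ≥ V_SG − |V_th|, so the device is in saturation.
k_p = μ_pC_ox · (W/L) = 2.208 mA/V².
KCL at the drain: ½ k_p (V_SG − |V_th|)² = (V_DD − V_SG)/R.
Let x = V_SG − 1.1. Then 26.8 x² + x − 3.37 = 0, giving x = 0.336 V (positive root), so V_SG = 1.44 V.
I_D = (V_DD − V_SG)/R = (4.47 − 1.44) / 24.3 = 0.125 mA.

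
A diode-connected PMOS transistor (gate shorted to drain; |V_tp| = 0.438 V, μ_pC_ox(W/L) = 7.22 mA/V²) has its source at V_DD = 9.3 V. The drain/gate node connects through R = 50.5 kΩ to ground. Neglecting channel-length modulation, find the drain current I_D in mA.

With gate tied to drain, V_SG = V_SD ≥ V_SG − |V_tp|, so the device is in saturation.
KCL at the drain: ½ k_p (V_SG − |V_tp|)² = (V_DD − V_SG)/R.
Let x = V_SG − 0.438. Then 182 x² + x − 8.862 = 0, giving x = 0.218 V (positive root), so V_SG = 0.656 V.
I_D = (V_DD − V_SG)/R = (9.3 − 0.656) / 50.5 = 0.171 mA.

I_D = 0.171 mA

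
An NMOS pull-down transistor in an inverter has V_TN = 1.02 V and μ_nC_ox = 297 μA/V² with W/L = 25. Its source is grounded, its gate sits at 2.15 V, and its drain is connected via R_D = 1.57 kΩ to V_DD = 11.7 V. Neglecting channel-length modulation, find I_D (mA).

V_GS = V_G = 2.15 V, so V_ov = 2.15 − 1.02 = 1.13 V.
k_n = μ_nC_ox · (W/L) = 7.425 mA/V².
Assume saturation: I_D = ½ k_n V_ov² = 0.5 × 7.425 × 1.13² = 4.74 mA, giving V_DS = V_DD − I_D R_D = 11.7 − 4.74 × 1.57 = 4.26 V.
V_DS = 4.26 V ≥ V_ov = 1.13 V, confirming saturation.

I_D = 4.74 mA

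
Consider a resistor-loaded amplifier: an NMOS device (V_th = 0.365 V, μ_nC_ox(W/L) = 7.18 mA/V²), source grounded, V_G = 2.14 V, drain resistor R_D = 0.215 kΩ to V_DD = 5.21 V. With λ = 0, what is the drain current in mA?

V_GS = V_G = 2.14 V, so V_ov = 2.14 − 0.365 = 1.78 V.
Assume saturation: I_D = ½ k_n V_ov² = 0.5 × 7.18 × 1.78² = 11.3 mA, giving V_DS = V_DD − I_D R_D = 5.21 − 11.3 × 0.215 = 2.78 V.
V_DS = 2.78 V ≥ V_ov = 1.78 V, confirming saturation.

I_D = 11.3 mA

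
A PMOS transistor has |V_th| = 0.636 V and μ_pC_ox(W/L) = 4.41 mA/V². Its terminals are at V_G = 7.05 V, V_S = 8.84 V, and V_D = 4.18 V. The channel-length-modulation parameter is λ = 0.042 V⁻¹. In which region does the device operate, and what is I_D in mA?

V_SG = V_S − V_G = 8.84 − 7.05 = 1.79 V; V_SD = V_S − V_D = 8.84 − 4.18 = 4.66 V.
V_ov = V_SG − |V_th| = 1.79 − 0.636 = 1.15 V.
Since V_SD = 4.66 V ≥ V_ov = 1.15 V, the device is in saturation.
I_D = ½ k_p V_ov² (1 + λ V_SD) = 0.5 × 4.41 × 1.15² × (1 + 0.042 × 4.66) = 3.51 mA.

Saturation; I_D = 3.51 mA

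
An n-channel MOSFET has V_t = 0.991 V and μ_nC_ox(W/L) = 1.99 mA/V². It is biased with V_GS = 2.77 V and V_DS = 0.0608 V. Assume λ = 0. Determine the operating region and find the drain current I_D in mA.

Triode; I_D = 0.212 mA

V_ov = V_GS − V_t = 2.77 − 0.991 = 1.78 V.
Since V_DS = 0.0608 V < V_ov = 1.78 V, the device is in the triode region.
I_D = k_n [V_ov · V_DS − ½ V_DS²] = 1.99 × [1.78 × 0.0608 − 0.5 × 0.0608²] = 0.212 mA.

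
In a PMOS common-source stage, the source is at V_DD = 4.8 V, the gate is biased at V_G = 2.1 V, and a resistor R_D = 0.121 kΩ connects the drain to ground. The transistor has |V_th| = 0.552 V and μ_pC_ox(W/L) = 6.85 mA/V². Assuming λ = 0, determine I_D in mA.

I_D = 15.8 mA

V_SG = V_DD − V_G = 4.8 − 2.1 = 2.7 V, so V_ov = 2.7 − 0.552 = 2.15 V.
Assume saturation: I_D = ½ k_p V_ov² = 0.5 × 6.85 × 2.15² = 15.8 mA, giving V_SD = V_DD − I_D R_D = 4.8 − 15.8 × 0.121 = 2.89 V.
V_SD = 2.89 V ≥ V_ov = 2.15 V, confirming saturation.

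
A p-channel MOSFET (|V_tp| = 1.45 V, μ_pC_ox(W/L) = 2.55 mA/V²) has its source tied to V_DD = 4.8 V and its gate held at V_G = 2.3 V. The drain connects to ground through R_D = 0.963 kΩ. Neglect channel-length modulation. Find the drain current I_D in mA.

I_D = 1.41 mA

V_SG = V_DD − V_G = 4.8 − 2.3 = 2.5 V, so V_ov = 2.5 − 1.45 = 1.05 V.
Assume saturation: I_D = ½ k_p V_ov² = 0.5 × 2.55 × 1.05² = 1.41 mA, giving V_SD = V_DD − I_D R_D = 4.8 − 1.41 × 0.963 = 3.45 V.
V_SD = 3.45 V ≥ V_ov = 1.05 V, confirming saturation.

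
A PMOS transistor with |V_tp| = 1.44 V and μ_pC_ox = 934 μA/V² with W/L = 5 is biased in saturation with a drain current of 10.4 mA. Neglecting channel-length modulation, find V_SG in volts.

k_p = μ_pC_ox · (W/L) = 4.67 mA/V².
In saturation I_D = ½ k_p (V_SG − |V_tp|)², so V_SG − |V_tp| = √(2 I_D / k_p) = √(2 × 10.4 / 4.67) = 2.11 V.
V_SG = 1.44 + 2.11 = 3.55 V.

V_SG = 3.55 V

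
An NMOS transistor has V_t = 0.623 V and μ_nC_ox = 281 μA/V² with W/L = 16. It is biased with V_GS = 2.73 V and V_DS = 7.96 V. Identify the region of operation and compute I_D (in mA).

k_n = μ_nC_ox · (W/L) = 4.496 mA/V².
V_ov = V_GS − V_t = 2.73 − 0.623 = 2.11 V.
Since V_DS = 7.96 V ≥ V_ov = 2.11 V, the device is in saturation.
I_D = ½ k_n V_ov² = 0.5 × 4.496 × 2.11² = 9.98 mA.

Saturation; I_D = 9.98 mA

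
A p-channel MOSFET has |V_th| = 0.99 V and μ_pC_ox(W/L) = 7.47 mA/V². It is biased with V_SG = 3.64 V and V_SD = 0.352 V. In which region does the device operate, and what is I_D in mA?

Triode; I_D = 6.51 mA

V_ov = V_SG − |V_th| = 3.64 − 0.99 = 2.65 V.
Since V_SD = 0.352 V < V_ov = 2.65 V, the device is in the triode region.
I_D = k_p [V_ov · V_SD − ½ V_SD²] = 7.47 × [2.65 × 0.352 − 0.5 × 0.352²] = 6.51 mA.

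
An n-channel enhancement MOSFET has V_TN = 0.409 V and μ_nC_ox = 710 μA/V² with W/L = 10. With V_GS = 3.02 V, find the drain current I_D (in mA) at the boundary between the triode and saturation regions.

I_D = 24.2 mA

At the boundary V_DS = V_ov = V_GS − V_TN = 3.02 − 0.409 = 2.61 V.
k_n = μ_nC_ox · (W/L) = 7.1 mA/V².
I_D = ½ k_n V_ov² = 0.5 × 7.1 × 2.61² = 24.2 mA.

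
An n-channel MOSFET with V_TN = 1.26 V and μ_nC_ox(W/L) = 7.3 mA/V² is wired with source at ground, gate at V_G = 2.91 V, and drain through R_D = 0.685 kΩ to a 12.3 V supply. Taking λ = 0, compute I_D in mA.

V_GS = V_G = 2.91 V, so V_ov = 2.91 − 1.26 = 1.65 V.
Assume saturation: I_D = ½ k_n V_ov² = 0.5 × 7.3 × 1.65² = 9.94 mA, giving V_DS = V_DD − I_D R_D = 12.3 − 9.94 × 0.685 = 5.49 V.
V_DS = 5.49 V ≥ V_ov = 1.65 V, confirming saturation.

I_D = 9.94 mA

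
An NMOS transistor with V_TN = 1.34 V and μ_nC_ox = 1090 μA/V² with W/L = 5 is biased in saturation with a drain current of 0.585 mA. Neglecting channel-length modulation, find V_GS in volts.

k_n = μ_nC_ox · (W/L) = 5.45 mA/V².
In saturation I_D = ½ k_n (V_GS − V_TN)², so V_GS − V_TN = √(2 I_D / k_n) = √(2 × 0.585 / 5.45) = 0.463 V.
V_GS = 1.34 + 0.463 = 1.8 V.

V_GS = 1.80 V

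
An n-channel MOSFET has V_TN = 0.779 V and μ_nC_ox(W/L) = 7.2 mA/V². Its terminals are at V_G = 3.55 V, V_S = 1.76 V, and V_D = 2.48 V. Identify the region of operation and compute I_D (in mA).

V_GS = V_G − V_S = 3.55 − 1.76 = 1.79 V; V_DS = V_D − V_S = 2.48 − 1.76 = 0.72 V.
V_ov = V_GS − V_TN = 1.79 − 0.779 = 1.01 V.
Since V_DS = 0.72 V < V_ov = 1.01 V, the device is in the triode region.
I_D = k_n [V_ov · V_DS − ½ V_DS²] = 7.2 × [1.01 × 0.72 − 0.5 × 0.72²] = 3.37 mA.

Triode; I_D = 3.37 mA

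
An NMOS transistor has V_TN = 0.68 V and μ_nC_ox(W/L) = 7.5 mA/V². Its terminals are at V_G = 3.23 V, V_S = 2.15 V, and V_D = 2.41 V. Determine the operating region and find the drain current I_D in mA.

V_GS = V_G − V_S = 3.23 − 2.15 = 1.08 V; V_DS = V_D − V_S = 2.41 − 2.15 = 0.26 V.
V_ov = V_GS − V_TN = 1.08 − 0.68 = 0.4 V.
Since V_DS = 0.26 V < V_ov = 0.4 V, the device is in the triode region.
I_D = k_n [V_ov · V_DS − ½ V_DS²] = 7.5 × [0.4 × 0.26 − 0.5 × 0.26²] = 0.527 mA.

Triode; I_D = 0.527 mA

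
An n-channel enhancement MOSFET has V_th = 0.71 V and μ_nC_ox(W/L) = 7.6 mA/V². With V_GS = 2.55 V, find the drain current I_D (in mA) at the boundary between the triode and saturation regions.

At the boundary V_DS = V_ov = V_GS − V_th = 2.55 − 0.71 = 1.84 V.
I_D = ½ k_n V_ov² = 0.5 × 7.6 × 1.84² = 12.9 mA.

I_D = 12.9 mA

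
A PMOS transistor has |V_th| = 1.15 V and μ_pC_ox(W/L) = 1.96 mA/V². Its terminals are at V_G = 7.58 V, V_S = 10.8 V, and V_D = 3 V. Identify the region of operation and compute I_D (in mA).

V_SG = V_S − V_G = 10.8 − 7.58 = 3.22 V; V_SD = V_S − V_D = 10.8 − 3 = 7.8 V.
V_ov = V_SG − |V_th| = 3.22 − 1.15 = 2.07 V.
Since V_SD = 7.8 V ≥ V_ov = 2.07 V, the device is in saturation.
I_D = ½ k_p V_ov² = 0.5 × 1.96 × 2.07² = 4.2 mA.

Saturation; I_D = 4.20 mA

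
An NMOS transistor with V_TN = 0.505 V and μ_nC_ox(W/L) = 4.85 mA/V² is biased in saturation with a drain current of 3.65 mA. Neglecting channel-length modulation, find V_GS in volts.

In saturation I_D = ½ k_n (V_GS − V_TN)², so V_GS − V_TN = √(2 I_D / k_n) = √(2 × 3.65 / 4.85) = 1.23 V.
V_GS = 0.505 + 1.23 = 1.73 V.

V_GS = 1.73 V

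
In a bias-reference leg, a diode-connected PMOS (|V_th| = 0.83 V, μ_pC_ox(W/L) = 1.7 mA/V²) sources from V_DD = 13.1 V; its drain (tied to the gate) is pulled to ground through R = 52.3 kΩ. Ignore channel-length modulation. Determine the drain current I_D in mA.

I_D = 0.225 mA

With gate tied to drain, V_SG = V_SD ≥ V_SG − |V_th|, so the device is in saturation.
KCL at the drain: ½ k_p (V_SG − |V_th|)² = (V_DD − V_SG)/R.
Let x = V_SG − 0.83. Then 44.5 x² + x − 12.27 = 0, giving x = 0.514 V (positive root), so V_SG = 1.34 V.
I_D = (V_DD − V_SG)/R = (13.1 − 1.34) / 52.3 = 0.225 mA.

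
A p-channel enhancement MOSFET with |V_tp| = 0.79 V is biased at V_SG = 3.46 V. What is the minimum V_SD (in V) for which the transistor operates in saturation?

V_SD,sat = 2.67 V

The boundary between triode and saturation is V_SD = V_SG − |V_tp| = V_ov.
V_ov = 3.46 − 0.79 = 2.67 V.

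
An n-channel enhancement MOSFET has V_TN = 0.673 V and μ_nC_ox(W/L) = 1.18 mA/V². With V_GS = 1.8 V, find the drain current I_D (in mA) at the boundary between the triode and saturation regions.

I_D = 0.749 mA

At the boundary V_DS = V_ov = V_GS − V_TN = 1.8 − 0.673 = 1.13 V.
I_D = ½ k_n V_ov² = 0.5 × 1.18 × 1.13² = 0.749 mA.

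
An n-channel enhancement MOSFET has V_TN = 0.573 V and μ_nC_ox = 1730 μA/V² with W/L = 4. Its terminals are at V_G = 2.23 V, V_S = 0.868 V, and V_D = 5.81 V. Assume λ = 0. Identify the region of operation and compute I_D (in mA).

V_GS = V_G − V_S = 2.23 − 0.868 = 1.36 V; V_DS = V_D − V_S = 5.81 − 0.868 = 4.94 V.
k_n = μ_nC_ox · (W/L) = 6.92 mA/V².
V_ov = V_GS − V_TN = 1.36 − 0.573 = 0.789 V.
Since V_DS = 4.94 V ≥ V_ov = 0.789 V, the device is in saturation.
I_D = ½ k_n V_ov² = 0.5 × 6.92 × 0.789² = 2.15 mA.

Saturation; I_D = 2.15 mA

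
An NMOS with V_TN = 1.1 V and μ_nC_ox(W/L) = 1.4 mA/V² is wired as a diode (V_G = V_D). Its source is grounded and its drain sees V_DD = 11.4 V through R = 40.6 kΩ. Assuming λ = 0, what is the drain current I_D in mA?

With gate tied to drain, V_GS = V_DS ≥ V_GS − V_TN, so the device is in saturation.
KCL at the drain: ½ k_n (V_GS − V_TN)² = (V_DD − V_GS)/R.
Let x = V_GS − 1.1. Then 28.4 x² + x − 10.3 = 0, giving x = 0.585 V (positive root), so V_GS = 1.68 V.
I_D = (V_DD − V_GS)/R = (11.4 − 1.68) / 40.6 = 0.239 mA.

I_D = 0.239 mA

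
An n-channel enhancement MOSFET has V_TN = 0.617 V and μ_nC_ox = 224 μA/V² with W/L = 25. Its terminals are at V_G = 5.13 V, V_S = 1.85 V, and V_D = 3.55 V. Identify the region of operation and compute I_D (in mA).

Triode; I_D = 17.3 mA

V_GS = V_G − V_S = 5.13 − 1.85 = 3.28 V; V_DS = V_D − V_S = 3.55 − 1.85 = 1.7 V.
k_n = μ_nC_ox · (W/L) = 5.6 mA/V².
V_ov = V_GS − V_TN = 3.28 − 0.617 = 2.66 V.
Since V_DS = 1.7 V < V_ov = 2.66 V, the device is in the triode region.
I_D = k_n [V_ov · V_DS − ½ V_DS²] = 5.6 × [2.66 × 1.7 − 0.5 × 1.7²] = 17.3 mA.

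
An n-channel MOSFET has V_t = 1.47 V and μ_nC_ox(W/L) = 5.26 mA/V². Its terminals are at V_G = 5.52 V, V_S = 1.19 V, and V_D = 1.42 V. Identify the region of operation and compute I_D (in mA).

Triode; I_D = 3.32 mA

V_GS = V_G − V_S = 5.52 − 1.19 = 4.33 V; V_DS = V_D − V_S = 1.42 − 1.19 = 0.23 V.
V_ov = V_GS − V_t = 4.33 − 1.47 = 2.86 V.
Since V_DS = 0.23 V < V_ov = 2.86 V, the device is in the triode region.
I_D = k_n [V_ov · V_DS − ½ V_DS²] = 5.26 × [2.86 × 0.23 − 0.5 × 0.23²] = 3.32 mA.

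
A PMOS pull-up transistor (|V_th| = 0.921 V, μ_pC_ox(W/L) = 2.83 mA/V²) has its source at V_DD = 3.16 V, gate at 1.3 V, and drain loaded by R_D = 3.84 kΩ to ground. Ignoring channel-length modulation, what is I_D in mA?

I_D = 0.735 mA

V_SG = V_DD − V_G = 3.16 − 1.3 = 1.86 V, so V_ov = 1.86 − 0.921 = 0.939 V.
Assume saturation: I_D = ½ k_p V_ov² = 0.5 × 2.83 × 0.939² = 1.25 mA, giving V_SD = V_DD − I_D R_D = 3.16 − 1.25 × 3.84 = -1.63 V.
But -1.63 V < V_ov = 0.939 V, so the device is actually in triode.
In triode I_D = k_p[V_ov V_SD − ½ V_SD²] and I_D = (V_DD − V_SD)/R_D. Equating: 5.43 V_SD² − 11.2 V_SD + 3.16 = 0, giving V_SD = 0.337 V (the root below V_ov).
I_D = (3.16 − 0.337) / 3.84 = 0.735 mA.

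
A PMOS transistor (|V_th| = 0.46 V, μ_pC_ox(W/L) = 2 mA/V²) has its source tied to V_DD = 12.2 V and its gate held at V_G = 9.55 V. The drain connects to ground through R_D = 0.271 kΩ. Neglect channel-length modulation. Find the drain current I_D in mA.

I_D = 4.80 mA

V_SG = V_DD − V_G = 12.2 − 9.55 = 2.65 V, so V_ov = 2.65 − 0.46 = 2.19 V.
Assume saturation: I_D = ½ k_p V_ov² = 0.5 × 2 × 2.19² = 4.8 mA, giving V_SD = V_DD − I_D R_D = 12.2 − 4.8 × 0.271 = 10.9 V.
V_SD = 10.9 V ≥ V_ov = 2.19 V, confirming saturation.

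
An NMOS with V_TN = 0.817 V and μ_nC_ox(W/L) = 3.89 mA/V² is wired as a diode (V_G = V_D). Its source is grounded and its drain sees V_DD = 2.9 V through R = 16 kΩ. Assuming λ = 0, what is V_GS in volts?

With gate tied to drain, V_GS = V_DS ≥ V_GS − V_TN, so the device is in saturation.
KCL at the drain: ½ k_n (V_GS − V_TN)² = (V_DD − V_GS)/R.
Let x = V_GS − 0.817. Then 31.1 x² + x − 2.083 = 0, giving x = 0.243 V (positive root), so V_GS = 1.06 V.
I_D = (V_DD − V_GS)/R = (2.9 − 1.06) / 16 = 0.115 mA.

V_GS = 1.06 V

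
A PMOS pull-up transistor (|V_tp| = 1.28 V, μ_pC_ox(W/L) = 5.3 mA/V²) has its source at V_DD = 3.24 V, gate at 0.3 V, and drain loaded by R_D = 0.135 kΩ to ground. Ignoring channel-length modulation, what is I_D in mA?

V_SG = V_DD − V_G = 3.24 − 0.3 = 2.94 V, so V_ov = 2.94 − 1.28 = 1.66 V.
Assume saturation: I_D = ½ k_p V_ov² = 0.5 × 5.3 × 1.66² = 7.3 mA, giving V_SD = V_DD − I_D R_D = 3.24 − 7.3 × 0.135 = 2.25 V.
V_SD = 2.25 V ≥ V_ov = 1.66 V, confirming saturation.

I_D = 7.30 mA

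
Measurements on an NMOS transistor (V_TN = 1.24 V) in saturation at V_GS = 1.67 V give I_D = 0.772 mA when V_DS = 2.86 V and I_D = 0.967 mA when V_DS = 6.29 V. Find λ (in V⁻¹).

λ = 0.0933 V⁻¹

With V_GS fixed, I_D ∝ (1 + λ V_DS) in saturation, so I_D2/I_D1 = (1 + λ V_DS2)/(1 + λ V_DS1).
0.967/0.772 = 1.253 = (1 + 6.29 λ)/(1 + 2.86 λ).
Solving: λ (I_D1 V_DS2 − I_D2 V_DS1) = I_D2 − I_D1, so λ = (0.967 − 0.772) / (0.772 × 6.29 − 0.967 × 2.86) = 0.195 / 2.09 = 0.0933 V⁻¹.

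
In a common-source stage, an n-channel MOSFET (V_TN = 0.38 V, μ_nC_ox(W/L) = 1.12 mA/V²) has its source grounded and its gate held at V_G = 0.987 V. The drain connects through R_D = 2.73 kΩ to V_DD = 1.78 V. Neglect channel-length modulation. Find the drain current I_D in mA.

I_D = 0.206 mA

V_GS = V_G = 0.987 V, so V_ov = 0.987 − 0.38 = 0.607 V.
Assume saturation: I_D = ½ k_n V_ov² = 0.5 × 1.12 × 0.607² = 0.206 mA, giving V_DS = V_DD − I_D R_D = 1.78 − 0.206 × 2.73 = 1.22 V.
V_DS = 1.22 V ≥ V_ov = 0.607 V, confirming saturation.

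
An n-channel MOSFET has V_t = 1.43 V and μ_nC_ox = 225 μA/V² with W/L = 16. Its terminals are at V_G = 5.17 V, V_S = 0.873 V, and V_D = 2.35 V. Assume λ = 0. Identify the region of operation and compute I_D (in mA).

Triode; I_D = 11.3 mA

V_GS = V_G − V_S = 5.17 − 0.873 = 4.3 V; V_DS = V_D − V_S = 2.35 − 0.873 = 1.48 V.
k_n = μ_nC_ox · (W/L) = 3.6 mA/V².
V_ov = V_GS − V_t = 4.3 − 1.43 = 2.87 V.
Since V_DS = 1.48 V < V_ov = 2.87 V, the device is in the triode region.
I_D = k_n [V_ov · V_DS − ½ V_DS²] = 3.6 × [2.87 × 1.48 − 0.5 × 1.48²] = 11.3 mA.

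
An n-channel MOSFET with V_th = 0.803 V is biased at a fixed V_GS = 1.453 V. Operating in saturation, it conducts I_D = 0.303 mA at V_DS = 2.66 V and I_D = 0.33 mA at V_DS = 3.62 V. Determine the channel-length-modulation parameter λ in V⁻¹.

With V_GS fixed, I_D ∝ (1 + λ V_DS) in saturation, so I_D2/I_D1 = (1 + λ V_DS2)/(1 + λ V_DS1).
0.33/0.303 = 1.089 = (1 + 3.62 λ)/(1 + 2.66 λ).
Solving: λ (I_D1 V_DS2 − I_D2 V_DS1) = I_D2 − I_D1, so λ = (0.33 − 0.303) / (0.303 × 3.62 − 0.33 × 2.66) = 0.027 / 0.219 = 0.123 V⁻¹.

λ = 0.123 V⁻¹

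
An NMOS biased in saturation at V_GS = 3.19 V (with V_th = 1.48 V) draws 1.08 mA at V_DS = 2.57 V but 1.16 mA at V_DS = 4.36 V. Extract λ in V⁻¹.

λ = 0.0463 V⁻¹

With V_GS fixed, I_D ∝ (1 + λ V_DS) in saturation, so I_D2/I_D1 = (1 + λ V_DS2)/(1 + λ V_DS1).
1.16/1.08 = 1.074 = (1 + 4.36 λ)/(1 + 2.57 λ).
Solving: λ (I_D1 V_DS2 − I_D2 V_DS1) = I_D2 − I_D1, so λ = (1.16 − 1.08) / (1.08 × 4.36 − 1.16 × 2.57) = 0.08 / 1.73 = 0.0463 V⁻¹.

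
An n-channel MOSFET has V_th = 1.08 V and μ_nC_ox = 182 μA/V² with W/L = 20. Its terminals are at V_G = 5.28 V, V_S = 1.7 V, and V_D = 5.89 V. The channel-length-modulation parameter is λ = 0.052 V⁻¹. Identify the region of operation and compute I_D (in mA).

V_GS = V_G − V_S = 5.28 − 1.7 = 3.58 V; V_DS = V_D − V_S = 5.89 − 1.7 = 4.19 V.
k_n = μ_nC_ox · (W/L) = 3.64 mA/V².
V_ov = V_GS − V_th = 3.58 − 1.08 = 2.5 V.
Since V_DS = 4.19 V ≥ V_ov = 2.5 V, the device is in saturation.
I_D = ½ k_n V_ov² (1 + λ V_DS) = 0.5 × 3.64 × 2.5² × (1 + 0.052 × 4.19) = 13.9 mA.

Saturation; I_D = 13.9 mA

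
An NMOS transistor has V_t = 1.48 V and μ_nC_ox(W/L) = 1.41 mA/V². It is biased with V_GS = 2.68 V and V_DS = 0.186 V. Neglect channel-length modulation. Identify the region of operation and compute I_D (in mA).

V_ov = V_GS − V_t = 2.68 − 1.48 = 1.2 V.
Since V_DS = 0.186 V < V_ov = 1.2 V, the device is in the triode region.
I_D = k_n [V_ov · V_DS − ½ V_DS²] = 1.41 × [1.2 × 0.186 − 0.5 × 0.186²] = 0.29 mA.

Triode; I_D = 0.290 mA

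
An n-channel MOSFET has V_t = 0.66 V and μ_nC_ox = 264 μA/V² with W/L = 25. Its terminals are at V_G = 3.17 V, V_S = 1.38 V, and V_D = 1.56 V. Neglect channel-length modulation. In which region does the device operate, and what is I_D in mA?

V_GS = V_G − V_S = 3.17 − 1.38 = 1.79 V; V_DS = V_D − V_S = 1.56 − 1.38 = 0.18 V.
k_n = μ_nC_ox · (W/L) = 6.6 mA/V².
V_ov = V_GS − V_t = 1.79 − 0.66 = 1.13 V.
Since V_DS = 0.18 V < V_ov = 1.13 V, the device is in the triode region.
I_D = k_n [V_ov · V_DS − ½ V_DS²] = 6.6 × [1.13 × 0.18 − 0.5 × 0.18²] = 1.24 mA.

Triode; I_D = 1.24 mA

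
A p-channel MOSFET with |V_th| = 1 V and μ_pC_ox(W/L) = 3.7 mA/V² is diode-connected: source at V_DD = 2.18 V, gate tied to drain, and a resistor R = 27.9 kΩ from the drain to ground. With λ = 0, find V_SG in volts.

V_SG = 1.14 V

With gate tied to drain, V_SG = V_SD ≥ V_SG − |V_th|, so the device is in saturation.
KCL at the drain: ½ k_p (V_SG − |V_th|)² = (V_DD − V_SG)/R.
Let x = V_SG − 1. Then 51.6 x² + x − 1.18 = 0, giving x = 0.142 V (positive root), so V_SG = 1.14 V.
I_D = (V_DD − V_SG)/R = (2.18 − 1.14) / 27.9 = 0.0372 mA.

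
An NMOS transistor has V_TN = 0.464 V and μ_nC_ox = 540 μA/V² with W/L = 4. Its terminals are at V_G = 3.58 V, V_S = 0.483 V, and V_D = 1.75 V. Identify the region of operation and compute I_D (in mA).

Triode; I_D = 5.47 mA

V_GS = V_G − V_S = 3.58 − 0.483 = 3.1 V; V_DS = V_D − V_S = 1.75 − 0.483 = 1.27 V.
k_n = μ_nC_ox · (W/L) = 2.16 mA/V².
V_ov = V_GS − V_TN = 3.1 − 0.464 = 2.63 V.
Since V_DS = 1.27 V < V_ov = 2.63 V, the device is in the triode region.
I_D = k_n [V_ov · V_DS − ½ V_DS²] = 2.16 × [2.63 × 1.27 − 0.5 × 1.27²] = 5.47 mA.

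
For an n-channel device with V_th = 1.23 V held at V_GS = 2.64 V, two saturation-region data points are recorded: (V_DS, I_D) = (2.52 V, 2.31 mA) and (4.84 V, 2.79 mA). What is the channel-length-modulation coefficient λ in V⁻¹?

λ = 0.116 V⁻¹

With V_GS fixed, I_D ∝ (1 + λ V_DS) in saturation, so I_D2/I_D1 = (1 + λ V_DS2)/(1 + λ V_DS1).
2.79/2.31 = 1.208 = (1 + 4.84 λ)/(1 + 2.52 λ).
Solving: λ (I_D1 V_DS2 − I_D2 V_DS1) = I_D2 − I_D1, so λ = (2.79 − 2.31) / (2.31 × 4.84 − 2.79 × 2.52) = 0.48 / 4.15 = 0.116 V⁻¹.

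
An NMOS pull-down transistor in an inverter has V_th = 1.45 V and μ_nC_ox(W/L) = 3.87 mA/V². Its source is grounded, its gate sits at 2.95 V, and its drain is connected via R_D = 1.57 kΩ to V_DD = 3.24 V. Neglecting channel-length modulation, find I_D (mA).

V_GS = V_G = 2.95 V, so V_ov = 2.95 − 1.45 = 1.5 V.
Assume saturation: I_D = ½ k_n V_ov² = 0.5 × 3.87 × 1.5² = 4.35 mA, giving V_DS = V_DD − I_D R_D = 3.24 − 4.35 × 1.57 = -3.6 V.
But -3.6 V < V_ov = 1.5 V, so the device is actually in triode.
In triode I_D = k_n[V_ov V_DS − ½ V_DS²] and I_D = (V_DD − V_DS)/R_D. Equating: 3.04 V_DS² − 10.11 V_DS + 3.24 = 0, giving V_DS = 0.359 V (the root below V_ov).
I_D = (3.24 − 0.359) / 1.57 = 1.83 mA.

I_D = 1.83 mA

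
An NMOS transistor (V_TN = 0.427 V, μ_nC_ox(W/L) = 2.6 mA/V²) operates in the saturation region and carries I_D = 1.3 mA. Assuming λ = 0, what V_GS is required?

In saturation I_D = ½ k_n (V_GS − V_TN)², so V_GS − V_TN = √(2 I_D / k_n) = √(2 × 1.3 / 2.6) = 1 V.
V_GS = 0.427 + 1 = 1.43 V.

V_GS = 1.43 V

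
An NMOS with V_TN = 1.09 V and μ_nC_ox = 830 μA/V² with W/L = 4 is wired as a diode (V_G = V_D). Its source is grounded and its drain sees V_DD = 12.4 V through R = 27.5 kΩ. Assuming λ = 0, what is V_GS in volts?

V_GS = 1.58 V

With gate tied to drain, V_GS = V_DS ≥ V_GS − V_TN, so the device is in saturation.
k_n = μ_nC_ox · (W/L) = 3.32 mA/V².
KCL at the drain: ½ k_n (V_GS − V_TN)² = (V_DD − V_GS)/R.
Let x = V_GS − 1.09. Then 45.6 x² + x − 11.31 = 0, giving x = 0.487 V (positive root), so V_GS = 1.58 V.
I_D = (V_DD − V_GS)/R = (12.4 − 1.58) / 27.5 = 0.394 mA.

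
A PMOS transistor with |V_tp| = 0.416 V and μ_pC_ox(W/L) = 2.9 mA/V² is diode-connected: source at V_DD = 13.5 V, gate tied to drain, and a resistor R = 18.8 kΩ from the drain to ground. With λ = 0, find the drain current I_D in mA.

I_D = 0.660 mA

With gate tied to drain, V_SG = V_SD ≥ V_SG − |V_tp|, so the device is in saturation.
KCL at the drain: ½ k_p (V_SG − |V_tp|)² = (V_DD − V_SG)/R.
Let x = V_SG − 0.416. Then 27.3 x² + x − 13.08 = 0, giving x = 0.675 V (positive root), so V_SG = 1.09 V.
I_D = (V_DD − V_SG)/R = (13.5 − 1.09) / 18.8 = 0.66 mA.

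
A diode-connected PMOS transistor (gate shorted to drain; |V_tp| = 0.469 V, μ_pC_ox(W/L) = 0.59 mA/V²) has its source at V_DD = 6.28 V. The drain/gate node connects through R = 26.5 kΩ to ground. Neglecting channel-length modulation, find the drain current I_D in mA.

With gate tied to drain, V_SG = V_SD ≥ V_SG − |V_tp|, so the device is in saturation.
KCL at the drain: ½ k_p (V_SG − |V_tp|)² = (V_DD − V_SG)/R.
Let x = V_SG − 0.469. Then 7.82 x² + x − 5.811 = 0, giving x = 0.801 V (positive root), so V_SG = 1.27 V.
I_D = (V_DD − V_SG)/R = (6.28 − 1.27) / 26.5 = 0.189 mA.

I_D = 0.189 mA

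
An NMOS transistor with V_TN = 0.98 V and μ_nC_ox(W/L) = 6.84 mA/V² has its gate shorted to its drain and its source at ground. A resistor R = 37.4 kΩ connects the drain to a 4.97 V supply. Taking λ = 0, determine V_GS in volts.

V_GS = 1.15 V

With gate tied to drain, V_GS = V_DS ≥ V_GS − V_TN, so the device is in saturation.
KCL at the drain: ½ k_n (V_GS − V_TN)² = (V_DD − V_GS)/R.
Let x = V_GS − 0.98. Then 128 x² + x − 3.99 = 0, giving x = 0.173 V (positive root), so V_GS = 1.15 V.
I_D = (V_DD − V_GS)/R = (4.97 − 1.15) / 37.4 = 0.102 mA.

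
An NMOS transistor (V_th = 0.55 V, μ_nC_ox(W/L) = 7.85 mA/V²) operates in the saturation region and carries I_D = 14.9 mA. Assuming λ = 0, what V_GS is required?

In saturation I_D = ½ k_n (V_GS − V_th)², so V_GS − V_th = √(2 I_D / k_n) = √(2 × 14.9 / 7.85) = 1.95 V.
V_GS = 0.55 + 1.95 = 2.5 V.

V_GS = 2.50 V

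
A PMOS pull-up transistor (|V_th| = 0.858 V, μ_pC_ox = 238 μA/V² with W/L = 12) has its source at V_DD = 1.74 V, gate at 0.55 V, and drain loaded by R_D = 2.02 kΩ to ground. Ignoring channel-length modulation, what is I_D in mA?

V_SG = V_DD − V_G = 1.74 − 0.55 = 1.19 V, so V_ov = 1.19 − 0.858 = 0.332 V.
k_p = μ_pC_ox · (W/L) = 2.856 mA/V².
Assume saturation: I_D = ½ k_p V_ov² = 0.5 × 2.856 × 0.332² = 0.157 mA, giving V_SD = V_DD − I_D R_D = 1.74 − 0.157 × 2.02 = 1.42 V.
V_SD = 1.42 V ≥ V_ov = 0.332 V, confirming saturation.

I_D = 0.157 mA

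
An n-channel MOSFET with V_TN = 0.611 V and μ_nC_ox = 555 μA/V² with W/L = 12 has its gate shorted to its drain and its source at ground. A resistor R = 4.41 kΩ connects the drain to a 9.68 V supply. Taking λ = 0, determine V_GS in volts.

With gate tied to drain, V_GS = V_DS ≥ V_GS − V_TN, so the device is in saturation.
k_n = μ_nC_ox · (W/L) = 6.66 mA/V².
KCL at the drain: ½ k_n (V_GS − V_TN)² = (V_DD − V_GS)/R.
Let x = V_GS − 0.611. Then 14.7 x² + x − 9.069 = 0, giving x = 0.753 V (positive root), so V_GS = 1.36 V.
I_D = (V_DD − V_GS)/R = (9.68 − 1.36) / 4.41 = 1.89 mA.

V_GS = 1.36 V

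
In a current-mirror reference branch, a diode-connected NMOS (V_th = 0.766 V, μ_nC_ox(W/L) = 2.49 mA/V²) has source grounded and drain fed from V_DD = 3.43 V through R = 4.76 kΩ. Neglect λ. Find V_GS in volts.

With gate tied to drain, V_GS = V_DS ≥ V_GS − V_th, so the device is in saturation.
KCL at the drain: ½ k_n (V_GS − V_th)² = (V_DD − V_GS)/R.
Let x = V_GS − 0.766. Then 5.93 x² + x − 2.664 = 0, giving x = 0.591 V (positive root), so V_GS = 1.36 V.
I_D = (V_DD − V_GS)/R = (3.43 − 1.36) / 4.76 = 0.435 mA.

V_GS = 1.36 V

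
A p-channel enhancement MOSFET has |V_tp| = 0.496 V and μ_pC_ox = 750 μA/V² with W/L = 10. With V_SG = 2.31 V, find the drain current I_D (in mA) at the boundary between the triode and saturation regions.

I_D = 12.3 mA

At the boundary V_SD = V_ov = V_SG − |V_tp| = 2.31 − 0.496 = 1.81 V.
k_p = μ_pC_ox · (W/L) = 7.5 mA/V².
I_D = ½ k_p V_ov² = 0.5 × 7.5 × 1.81² = 12.3 mA.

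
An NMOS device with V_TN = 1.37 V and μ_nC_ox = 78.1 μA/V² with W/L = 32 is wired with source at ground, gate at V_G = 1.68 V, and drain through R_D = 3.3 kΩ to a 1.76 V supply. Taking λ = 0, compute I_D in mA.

V_GS = V_G = 1.68 V, so V_ov = 1.68 − 1.37 = 0.31 V.
k_n = μ_nC_ox · (W/L) = 2.499 mA/V².
Assume saturation: I_D = ½ k_n V_ov² = 0.5 × 2.499 × 0.31² = 0.12 mA, giving V_DS = V_DD − I_D R_D = 1.76 − 0.12 × 3.3 = 1.36 V.
V_DS = 1.36 V ≥ V_ov = 0.31 V, confirming saturation.

I_D = 0.120 mA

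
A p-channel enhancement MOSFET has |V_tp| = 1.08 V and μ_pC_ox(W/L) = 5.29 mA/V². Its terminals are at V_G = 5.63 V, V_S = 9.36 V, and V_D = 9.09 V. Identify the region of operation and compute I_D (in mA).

Triode; I_D = 3.59 mA

V_SG = V_S − V_G = 9.36 − 5.63 = 3.73 V; V_SD = V_S − V_D = 9.36 − 9.09 = 0.27 V.
V_ov = V_SG − |V_tp| = 3.73 − 1.08 = 2.65 V.
Since V_SD = 0.27 V < V_ov = 2.65 V, the device is in the triode region.
I_D = k_p [V_ov · V_SD − ½ V_SD²] = 5.29 × [2.65 × 0.27 − 0.5 × 0.27²] = 3.59 mA.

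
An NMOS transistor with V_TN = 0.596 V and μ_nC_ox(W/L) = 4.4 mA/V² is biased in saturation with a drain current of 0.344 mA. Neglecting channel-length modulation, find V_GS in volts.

V_GS = 0.991 V

In saturation I_D = ½ k_n (V_GS − V_TN)², so V_GS − V_TN = √(2 I_D / k_n) = √(2 × 0.344 / 4.4) = 0.395 V.
V_GS = 0.596 + 0.395 = 0.991 V.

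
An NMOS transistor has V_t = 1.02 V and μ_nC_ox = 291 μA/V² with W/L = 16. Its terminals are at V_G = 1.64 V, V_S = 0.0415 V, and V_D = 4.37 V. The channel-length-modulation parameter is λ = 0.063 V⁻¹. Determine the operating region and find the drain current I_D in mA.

V_GS = V_G − V_S = 1.64 − 0.0415 = 1.6 V; V_DS = V_D − V_S = 4.37 − 0.0415 = 4.33 V.
k_n = μ_nC_ox · (W/L) = 4.656 mA/V².
V_ov = V_GS − V_t = 1.6 − 1.02 = 0.578 V.
Since V_DS = 4.33 V ≥ V_ov = 0.578 V, the device is in saturation.
I_D = ½ k_n V_ov² (1 + λ V_DS) = 0.5 × 4.656 × 0.578² × (1 + 0.063 × 4.33) = 0.992 mA.

Saturation; I_D = 0.992 mA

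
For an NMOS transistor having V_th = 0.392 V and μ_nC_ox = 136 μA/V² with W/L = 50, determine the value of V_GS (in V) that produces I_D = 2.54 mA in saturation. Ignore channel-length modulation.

V_GS = 1.26 V

k_n = μ_nC_ox · (W/L) = 6.8 mA/V².
In saturation I_D = ½ k_n (V_GS − V_th)², so V_GS − V_th = √(2 I_D / k_n) = √(2 × 2.54 / 6.8) = 0.864 V.
V_GS = 0.392 + 0.864 = 1.26 V.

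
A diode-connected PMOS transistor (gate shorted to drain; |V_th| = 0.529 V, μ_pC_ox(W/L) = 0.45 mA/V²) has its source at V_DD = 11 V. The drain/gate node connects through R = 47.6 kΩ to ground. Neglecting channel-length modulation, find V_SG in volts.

V_SG = 1.47 V

With gate tied to drain, V_SG = V_SD ≥ V_SG − |V_th|, so the device is in saturation.
KCL at the drain: ½ k_p (V_SG − |V_th|)² = (V_DD − V_SG)/R.
Let x = V_SG − 0.529. Then 10.7 x² + x − 10.47 = 0, giving x = 0.943 V (positive root), so V_SG = 1.47 V.
I_D = (V_DD − V_SG)/R = (11 − 1.47) / 47.6 = 0.2 mA.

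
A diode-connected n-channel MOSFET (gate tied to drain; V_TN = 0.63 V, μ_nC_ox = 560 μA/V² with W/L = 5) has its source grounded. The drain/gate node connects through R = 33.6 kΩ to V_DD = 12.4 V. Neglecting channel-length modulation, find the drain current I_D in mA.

I_D = 0.336 mA

With gate tied to drain, V_GS = V_DS ≥ V_GS − V_TN, so the device is in saturation.
k_n = μ_nC_ox · (W/L) = 2.8 mA/V².
KCL at the drain: ½ k_n (V_GS − V_TN)² = (V_DD − V_GS)/R.
Let x = V_GS − 0.63. Then 47 x² + x − 11.77 = 0, giving x = 0.49 V (positive root), so V_GS = 1.12 V.
I_D = (V_DD − V_GS)/R = (12.4 − 1.12) / 33.6 = 0.336 mA.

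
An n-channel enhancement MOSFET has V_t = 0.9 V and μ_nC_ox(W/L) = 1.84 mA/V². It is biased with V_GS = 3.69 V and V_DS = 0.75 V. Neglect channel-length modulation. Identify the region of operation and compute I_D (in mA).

V_ov = V_GS − V_t = 3.69 − 0.9 = 2.79 V.
Since V_DS = 0.75 V < V_ov = 2.79 V, the device is in the triode region.
I_D = k_n [V_ov · V_DS − ½ V_DS²] = 1.84 × [2.79 × 0.75 − 0.5 × 0.75²] = 3.33 mA.

Triode; I_D = 3.33 mA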